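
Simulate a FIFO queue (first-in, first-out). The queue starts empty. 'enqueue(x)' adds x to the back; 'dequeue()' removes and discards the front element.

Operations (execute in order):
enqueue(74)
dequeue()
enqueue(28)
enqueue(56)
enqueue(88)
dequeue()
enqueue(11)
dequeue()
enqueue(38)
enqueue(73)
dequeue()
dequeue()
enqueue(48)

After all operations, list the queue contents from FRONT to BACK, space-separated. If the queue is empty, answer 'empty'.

enqueue(74): [74]
dequeue(): []
enqueue(28): [28]
enqueue(56): [28, 56]
enqueue(88): [28, 56, 88]
dequeue(): [56, 88]
enqueue(11): [56, 88, 11]
dequeue(): [88, 11]
enqueue(38): [88, 11, 38]
enqueue(73): [88, 11, 38, 73]
dequeue(): [11, 38, 73]
dequeue(): [38, 73]
enqueue(48): [38, 73, 48]

Answer: 38 73 48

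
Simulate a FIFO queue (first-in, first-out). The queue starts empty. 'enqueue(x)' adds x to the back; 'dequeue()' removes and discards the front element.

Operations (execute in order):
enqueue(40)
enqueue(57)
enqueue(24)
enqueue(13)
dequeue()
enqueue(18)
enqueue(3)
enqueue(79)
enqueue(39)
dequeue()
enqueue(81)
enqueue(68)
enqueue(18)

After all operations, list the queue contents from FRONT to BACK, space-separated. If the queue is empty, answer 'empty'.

enqueue(40): [40]
enqueue(57): [40, 57]
enqueue(24): [40, 57, 24]
enqueue(13): [40, 57, 24, 13]
dequeue(): [57, 24, 13]
enqueue(18): [57, 24, 13, 18]
enqueue(3): [57, 24, 13, 18, 3]
enqueue(79): [57, 24, 13, 18, 3, 79]
enqueue(39): [57, 24, 13, 18, 3, 79, 39]
dequeue(): [24, 13, 18, 3, 79, 39]
enqueue(81): [24, 13, 18, 3, 79, 39, 81]
enqueue(68): [24, 13, 18, 3, 79, 39, 81, 68]
enqueue(18): [24, 13, 18, 3, 79, 39, 81, 68, 18]

Answer: 24 13 18 3 79 39 81 68 18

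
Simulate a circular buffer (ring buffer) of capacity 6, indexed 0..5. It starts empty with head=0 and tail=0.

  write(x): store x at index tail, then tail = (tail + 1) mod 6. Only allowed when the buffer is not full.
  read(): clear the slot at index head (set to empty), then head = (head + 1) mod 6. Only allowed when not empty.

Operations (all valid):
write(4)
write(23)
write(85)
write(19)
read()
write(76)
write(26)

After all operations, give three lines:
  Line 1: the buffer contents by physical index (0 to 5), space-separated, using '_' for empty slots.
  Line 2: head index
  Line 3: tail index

Answer: _ 23 85 19 76 26
1
0

Derivation:
write(4): buf=[4 _ _ _ _ _], head=0, tail=1, size=1
write(23): buf=[4 23 _ _ _ _], head=0, tail=2, size=2
write(85): buf=[4 23 85 _ _ _], head=0, tail=3, size=3
write(19): buf=[4 23 85 19 _ _], head=0, tail=4, size=4
read(): buf=[_ 23 85 19 _ _], head=1, tail=4, size=3
write(76): buf=[_ 23 85 19 76 _], head=1, tail=5, size=4
write(26): buf=[_ 23 85 19 76 26], head=1, tail=0, size=5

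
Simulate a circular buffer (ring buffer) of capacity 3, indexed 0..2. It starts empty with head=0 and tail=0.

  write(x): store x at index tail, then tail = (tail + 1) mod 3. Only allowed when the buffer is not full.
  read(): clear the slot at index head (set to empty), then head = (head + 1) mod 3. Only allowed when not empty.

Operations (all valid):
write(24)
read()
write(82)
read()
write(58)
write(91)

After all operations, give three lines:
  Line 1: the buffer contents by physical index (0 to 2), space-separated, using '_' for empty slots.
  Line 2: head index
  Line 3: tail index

Answer: 91 _ 58
2
1

Derivation:
write(24): buf=[24 _ _], head=0, tail=1, size=1
read(): buf=[_ _ _], head=1, tail=1, size=0
write(82): buf=[_ 82 _], head=1, tail=2, size=1
read(): buf=[_ _ _], head=2, tail=2, size=0
write(58): buf=[_ _ 58], head=2, tail=0, size=1
write(91): buf=[91 _ 58], head=2, tail=1, size=2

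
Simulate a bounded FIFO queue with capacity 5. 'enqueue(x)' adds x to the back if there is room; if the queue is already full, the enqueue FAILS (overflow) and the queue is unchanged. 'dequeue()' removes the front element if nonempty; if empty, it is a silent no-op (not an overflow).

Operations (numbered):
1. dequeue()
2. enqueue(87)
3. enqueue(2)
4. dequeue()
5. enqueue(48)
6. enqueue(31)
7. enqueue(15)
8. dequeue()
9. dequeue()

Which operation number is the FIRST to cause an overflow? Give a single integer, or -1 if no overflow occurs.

1. dequeue(): empty, no-op, size=0
2. enqueue(87): size=1
3. enqueue(2): size=2
4. dequeue(): size=1
5. enqueue(48): size=2
6. enqueue(31): size=3
7. enqueue(15): size=4
8. dequeue(): size=3
9. dequeue(): size=2

Answer: -1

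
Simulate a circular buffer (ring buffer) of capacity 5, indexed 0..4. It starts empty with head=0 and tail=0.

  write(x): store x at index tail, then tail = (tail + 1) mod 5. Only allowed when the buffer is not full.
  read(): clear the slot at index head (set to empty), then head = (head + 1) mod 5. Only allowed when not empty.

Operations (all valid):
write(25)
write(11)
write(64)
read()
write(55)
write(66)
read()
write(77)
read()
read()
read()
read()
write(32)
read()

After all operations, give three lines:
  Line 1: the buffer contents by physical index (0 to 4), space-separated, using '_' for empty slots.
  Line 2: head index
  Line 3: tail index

write(25): buf=[25 _ _ _ _], head=0, tail=1, size=1
write(11): buf=[25 11 _ _ _], head=0, tail=2, size=2
write(64): buf=[25 11 64 _ _], head=0, tail=3, size=3
read(): buf=[_ 11 64 _ _], head=1, tail=3, size=2
write(55): buf=[_ 11 64 55 _], head=1, tail=4, size=3
write(66): buf=[_ 11 64 55 66], head=1, tail=0, size=4
read(): buf=[_ _ 64 55 66], head=2, tail=0, size=3
write(77): buf=[77 _ 64 55 66], head=2, tail=1, size=4
read(): buf=[77 _ _ 55 66], head=3, tail=1, size=3
read(): buf=[77 _ _ _ 66], head=4, tail=1, size=2
read(): buf=[77 _ _ _ _], head=0, tail=1, size=1
read(): buf=[_ _ _ _ _], head=1, tail=1, size=0
write(32): buf=[_ 32 _ _ _], head=1, tail=2, size=1
read(): buf=[_ _ _ _ _], head=2, tail=2, size=0

Answer: _ _ _ _ _
2
2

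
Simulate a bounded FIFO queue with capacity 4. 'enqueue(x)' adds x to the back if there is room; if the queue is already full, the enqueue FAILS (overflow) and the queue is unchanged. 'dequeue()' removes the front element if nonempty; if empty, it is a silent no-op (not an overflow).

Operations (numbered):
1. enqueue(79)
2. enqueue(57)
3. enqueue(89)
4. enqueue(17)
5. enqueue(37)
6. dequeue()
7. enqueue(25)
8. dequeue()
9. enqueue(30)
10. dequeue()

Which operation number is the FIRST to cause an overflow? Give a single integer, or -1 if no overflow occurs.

Answer: 5

Derivation:
1. enqueue(79): size=1
2. enqueue(57): size=2
3. enqueue(89): size=3
4. enqueue(17): size=4
5. enqueue(37): size=4=cap → OVERFLOW (fail)
6. dequeue(): size=3
7. enqueue(25): size=4
8. dequeue(): size=3
9. enqueue(30): size=4
10. dequeue(): size=3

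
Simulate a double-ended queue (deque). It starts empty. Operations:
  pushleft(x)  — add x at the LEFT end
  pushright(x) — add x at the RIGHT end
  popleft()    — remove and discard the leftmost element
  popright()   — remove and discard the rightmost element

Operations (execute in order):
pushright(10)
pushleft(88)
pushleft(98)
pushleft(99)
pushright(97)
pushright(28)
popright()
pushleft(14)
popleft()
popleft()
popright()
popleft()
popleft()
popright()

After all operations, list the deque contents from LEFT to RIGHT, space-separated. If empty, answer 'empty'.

Answer: empty

Derivation:
pushright(10): [10]
pushleft(88): [88, 10]
pushleft(98): [98, 88, 10]
pushleft(99): [99, 98, 88, 10]
pushright(97): [99, 98, 88, 10, 97]
pushright(28): [99, 98, 88, 10, 97, 28]
popright(): [99, 98, 88, 10, 97]
pushleft(14): [14, 99, 98, 88, 10, 97]
popleft(): [99, 98, 88, 10, 97]
popleft(): [98, 88, 10, 97]
popright(): [98, 88, 10]
popleft(): [88, 10]
popleft(): [10]
popright(): []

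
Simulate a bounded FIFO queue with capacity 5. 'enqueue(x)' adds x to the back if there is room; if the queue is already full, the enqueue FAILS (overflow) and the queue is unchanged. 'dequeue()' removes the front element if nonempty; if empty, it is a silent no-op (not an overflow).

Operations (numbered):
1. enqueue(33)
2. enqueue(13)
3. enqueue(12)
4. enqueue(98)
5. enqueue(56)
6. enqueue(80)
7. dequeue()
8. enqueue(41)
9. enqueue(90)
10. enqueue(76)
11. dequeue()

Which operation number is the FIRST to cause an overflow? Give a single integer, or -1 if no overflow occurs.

Answer: 6

Derivation:
1. enqueue(33): size=1
2. enqueue(13): size=2
3. enqueue(12): size=3
4. enqueue(98): size=4
5. enqueue(56): size=5
6. enqueue(80): size=5=cap → OVERFLOW (fail)
7. dequeue(): size=4
8. enqueue(41): size=5
9. enqueue(90): size=5=cap → OVERFLOW (fail)
10. enqueue(76): size=5=cap → OVERFLOW (fail)
11. dequeue(): size=4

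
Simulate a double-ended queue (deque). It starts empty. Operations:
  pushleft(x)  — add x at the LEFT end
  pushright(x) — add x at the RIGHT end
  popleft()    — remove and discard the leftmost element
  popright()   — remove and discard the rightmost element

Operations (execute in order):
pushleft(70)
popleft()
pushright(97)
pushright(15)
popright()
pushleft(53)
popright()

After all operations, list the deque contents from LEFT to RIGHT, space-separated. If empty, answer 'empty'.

Answer: 53

Derivation:
pushleft(70): [70]
popleft(): []
pushright(97): [97]
pushright(15): [97, 15]
popright(): [97]
pushleft(53): [53, 97]
popright(): [53]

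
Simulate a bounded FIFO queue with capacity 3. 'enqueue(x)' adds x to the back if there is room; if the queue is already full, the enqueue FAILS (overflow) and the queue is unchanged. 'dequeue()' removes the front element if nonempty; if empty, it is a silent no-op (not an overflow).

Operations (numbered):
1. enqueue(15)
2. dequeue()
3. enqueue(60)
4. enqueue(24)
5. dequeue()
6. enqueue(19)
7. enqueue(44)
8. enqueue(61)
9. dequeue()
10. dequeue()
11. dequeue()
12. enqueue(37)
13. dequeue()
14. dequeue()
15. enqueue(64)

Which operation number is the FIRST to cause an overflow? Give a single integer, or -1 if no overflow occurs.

1. enqueue(15): size=1
2. dequeue(): size=0
3. enqueue(60): size=1
4. enqueue(24): size=2
5. dequeue(): size=1
6. enqueue(19): size=2
7. enqueue(44): size=3
8. enqueue(61): size=3=cap → OVERFLOW (fail)
9. dequeue(): size=2
10. dequeue(): size=1
11. dequeue(): size=0
12. enqueue(37): size=1
13. dequeue(): size=0
14. dequeue(): empty, no-op, size=0
15. enqueue(64): size=1

Answer: 8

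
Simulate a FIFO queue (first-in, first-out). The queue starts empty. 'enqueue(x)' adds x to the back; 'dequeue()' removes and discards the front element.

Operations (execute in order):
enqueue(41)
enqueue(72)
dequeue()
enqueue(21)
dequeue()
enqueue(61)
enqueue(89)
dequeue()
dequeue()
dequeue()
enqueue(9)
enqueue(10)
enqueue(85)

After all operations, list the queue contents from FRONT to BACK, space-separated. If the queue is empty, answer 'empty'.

Answer: 9 10 85

Derivation:
enqueue(41): [41]
enqueue(72): [41, 72]
dequeue(): [72]
enqueue(21): [72, 21]
dequeue(): [21]
enqueue(61): [21, 61]
enqueue(89): [21, 61, 89]
dequeue(): [61, 89]
dequeue(): [89]
dequeue(): []
enqueue(9): [9]
enqueue(10): [9, 10]
enqueue(85): [9, 10, 85]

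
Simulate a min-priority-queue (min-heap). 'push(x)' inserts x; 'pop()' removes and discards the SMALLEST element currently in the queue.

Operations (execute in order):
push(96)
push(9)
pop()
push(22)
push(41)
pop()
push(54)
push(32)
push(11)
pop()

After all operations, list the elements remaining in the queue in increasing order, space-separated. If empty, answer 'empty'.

Answer: 32 41 54 96

Derivation:
push(96): heap contents = [96]
push(9): heap contents = [9, 96]
pop() → 9: heap contents = [96]
push(22): heap contents = [22, 96]
push(41): heap contents = [22, 41, 96]
pop() → 22: heap contents = [41, 96]
push(54): heap contents = [41, 54, 96]
push(32): heap contents = [32, 41, 54, 96]
push(11): heap contents = [11, 32, 41, 54, 96]
pop() → 11: heap contents = [32, 41, 54, 96]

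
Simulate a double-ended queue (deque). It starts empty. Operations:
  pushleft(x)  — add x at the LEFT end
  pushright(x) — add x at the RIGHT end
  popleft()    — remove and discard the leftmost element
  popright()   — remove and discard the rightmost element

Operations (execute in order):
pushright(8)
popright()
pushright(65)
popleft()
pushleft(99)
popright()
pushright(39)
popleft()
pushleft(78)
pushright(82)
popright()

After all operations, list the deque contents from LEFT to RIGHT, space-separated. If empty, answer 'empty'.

pushright(8): [8]
popright(): []
pushright(65): [65]
popleft(): []
pushleft(99): [99]
popright(): []
pushright(39): [39]
popleft(): []
pushleft(78): [78]
pushright(82): [78, 82]
popright(): [78]

Answer: 78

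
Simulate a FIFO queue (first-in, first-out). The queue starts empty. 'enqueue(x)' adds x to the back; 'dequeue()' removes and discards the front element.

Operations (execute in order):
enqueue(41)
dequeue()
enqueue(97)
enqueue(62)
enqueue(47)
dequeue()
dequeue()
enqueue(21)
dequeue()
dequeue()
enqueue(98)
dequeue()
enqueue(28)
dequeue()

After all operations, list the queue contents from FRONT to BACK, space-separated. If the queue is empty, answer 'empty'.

enqueue(41): [41]
dequeue(): []
enqueue(97): [97]
enqueue(62): [97, 62]
enqueue(47): [97, 62, 47]
dequeue(): [62, 47]
dequeue(): [47]
enqueue(21): [47, 21]
dequeue(): [21]
dequeue(): []
enqueue(98): [98]
dequeue(): []
enqueue(28): [28]
dequeue(): []

Answer: empty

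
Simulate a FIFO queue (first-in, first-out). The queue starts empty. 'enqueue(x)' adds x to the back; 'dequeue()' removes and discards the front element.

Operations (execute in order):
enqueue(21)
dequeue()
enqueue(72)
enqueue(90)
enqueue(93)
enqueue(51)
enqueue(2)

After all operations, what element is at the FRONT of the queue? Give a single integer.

Answer: 72

Derivation:
enqueue(21): queue = [21]
dequeue(): queue = []
enqueue(72): queue = [72]
enqueue(90): queue = [72, 90]
enqueue(93): queue = [72, 90, 93]
enqueue(51): queue = [72, 90, 93, 51]
enqueue(2): queue = [72, 90, 93, 51, 2]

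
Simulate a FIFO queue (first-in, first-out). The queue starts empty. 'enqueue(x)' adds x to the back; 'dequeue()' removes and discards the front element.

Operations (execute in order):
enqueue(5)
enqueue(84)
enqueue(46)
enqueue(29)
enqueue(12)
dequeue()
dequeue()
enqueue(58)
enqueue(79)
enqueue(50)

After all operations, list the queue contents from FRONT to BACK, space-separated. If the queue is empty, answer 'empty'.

Answer: 46 29 12 58 79 50

Derivation:
enqueue(5): [5]
enqueue(84): [5, 84]
enqueue(46): [5, 84, 46]
enqueue(29): [5, 84, 46, 29]
enqueue(12): [5, 84, 46, 29, 12]
dequeue(): [84, 46, 29, 12]
dequeue(): [46, 29, 12]
enqueue(58): [46, 29, 12, 58]
enqueue(79): [46, 29, 12, 58, 79]
enqueue(50): [46, 29, 12, 58, 79, 50]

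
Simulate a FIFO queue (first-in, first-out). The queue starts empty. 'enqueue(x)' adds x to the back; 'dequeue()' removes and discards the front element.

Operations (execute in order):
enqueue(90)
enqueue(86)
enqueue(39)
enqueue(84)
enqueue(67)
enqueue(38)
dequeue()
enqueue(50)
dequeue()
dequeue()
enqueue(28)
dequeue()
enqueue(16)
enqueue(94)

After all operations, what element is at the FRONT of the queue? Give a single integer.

Answer: 67

Derivation:
enqueue(90): queue = [90]
enqueue(86): queue = [90, 86]
enqueue(39): queue = [90, 86, 39]
enqueue(84): queue = [90, 86, 39, 84]
enqueue(67): queue = [90, 86, 39, 84, 67]
enqueue(38): queue = [90, 86, 39, 84, 67, 38]
dequeue(): queue = [86, 39, 84, 67, 38]
enqueue(50): queue = [86, 39, 84, 67, 38, 50]
dequeue(): queue = [39, 84, 67, 38, 50]
dequeue(): queue = [84, 67, 38, 50]
enqueue(28): queue = [84, 67, 38, 50, 28]
dequeue(): queue = [67, 38, 50, 28]
enqueue(16): queue = [67, 38, 50, 28, 16]
enqueue(94): queue = [67, 38, 50, 28, 16, 94]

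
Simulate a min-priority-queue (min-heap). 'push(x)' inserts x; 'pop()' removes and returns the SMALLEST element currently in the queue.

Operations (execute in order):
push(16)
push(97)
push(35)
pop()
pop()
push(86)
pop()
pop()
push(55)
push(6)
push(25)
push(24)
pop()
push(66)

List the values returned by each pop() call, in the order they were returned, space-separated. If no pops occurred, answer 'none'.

Answer: 16 35 86 97 6

Derivation:
push(16): heap contents = [16]
push(97): heap contents = [16, 97]
push(35): heap contents = [16, 35, 97]
pop() → 16: heap contents = [35, 97]
pop() → 35: heap contents = [97]
push(86): heap contents = [86, 97]
pop() → 86: heap contents = [97]
pop() → 97: heap contents = []
push(55): heap contents = [55]
push(6): heap contents = [6, 55]
push(25): heap contents = [6, 25, 55]
push(24): heap contents = [6, 24, 25, 55]
pop() → 6: heap contents = [24, 25, 55]
push(66): heap contents = [24, 25, 55, 66]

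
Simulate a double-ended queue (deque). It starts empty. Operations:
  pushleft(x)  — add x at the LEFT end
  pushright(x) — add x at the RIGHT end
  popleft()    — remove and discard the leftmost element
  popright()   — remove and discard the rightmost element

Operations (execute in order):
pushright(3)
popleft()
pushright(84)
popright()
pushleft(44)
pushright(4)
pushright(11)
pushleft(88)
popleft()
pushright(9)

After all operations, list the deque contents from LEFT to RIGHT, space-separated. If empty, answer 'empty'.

Answer: 44 4 11 9

Derivation:
pushright(3): [3]
popleft(): []
pushright(84): [84]
popright(): []
pushleft(44): [44]
pushright(4): [44, 4]
pushright(11): [44, 4, 11]
pushleft(88): [88, 44, 4, 11]
popleft(): [44, 4, 11]
pushright(9): [44, 4, 11, 9]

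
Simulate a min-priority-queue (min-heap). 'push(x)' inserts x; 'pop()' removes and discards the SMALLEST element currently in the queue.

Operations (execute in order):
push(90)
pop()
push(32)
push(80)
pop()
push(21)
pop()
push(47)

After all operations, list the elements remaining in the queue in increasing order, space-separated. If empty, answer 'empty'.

Answer: 47 80

Derivation:
push(90): heap contents = [90]
pop() → 90: heap contents = []
push(32): heap contents = [32]
push(80): heap contents = [32, 80]
pop() → 32: heap contents = [80]
push(21): heap contents = [21, 80]
pop() → 21: heap contents = [80]
push(47): heap contents = [47, 80]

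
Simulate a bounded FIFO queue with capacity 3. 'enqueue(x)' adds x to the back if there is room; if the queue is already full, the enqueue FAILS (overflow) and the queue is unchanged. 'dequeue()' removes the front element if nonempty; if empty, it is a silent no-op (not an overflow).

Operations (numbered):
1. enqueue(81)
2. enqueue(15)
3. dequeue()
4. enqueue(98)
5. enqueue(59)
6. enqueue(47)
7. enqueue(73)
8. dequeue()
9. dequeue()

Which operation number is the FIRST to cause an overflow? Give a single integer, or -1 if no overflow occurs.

Answer: 6

Derivation:
1. enqueue(81): size=1
2. enqueue(15): size=2
3. dequeue(): size=1
4. enqueue(98): size=2
5. enqueue(59): size=3
6. enqueue(47): size=3=cap → OVERFLOW (fail)
7. enqueue(73): size=3=cap → OVERFLOW (fail)
8. dequeue(): size=2
9. dequeue(): size=1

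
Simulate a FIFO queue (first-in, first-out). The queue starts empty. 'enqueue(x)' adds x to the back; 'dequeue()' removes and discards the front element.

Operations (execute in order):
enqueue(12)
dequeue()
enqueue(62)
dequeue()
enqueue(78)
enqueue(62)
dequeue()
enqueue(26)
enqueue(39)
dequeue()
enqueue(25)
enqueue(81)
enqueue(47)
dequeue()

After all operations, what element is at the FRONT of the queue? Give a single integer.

Answer: 39

Derivation:
enqueue(12): queue = [12]
dequeue(): queue = []
enqueue(62): queue = [62]
dequeue(): queue = []
enqueue(78): queue = [78]
enqueue(62): queue = [78, 62]
dequeue(): queue = [62]
enqueue(26): queue = [62, 26]
enqueue(39): queue = [62, 26, 39]
dequeue(): queue = [26, 39]
enqueue(25): queue = [26, 39, 25]
enqueue(81): queue = [26, 39, 25, 81]
enqueue(47): queue = [26, 39, 25, 81, 47]
dequeue(): queue = [39, 25, 81, 47]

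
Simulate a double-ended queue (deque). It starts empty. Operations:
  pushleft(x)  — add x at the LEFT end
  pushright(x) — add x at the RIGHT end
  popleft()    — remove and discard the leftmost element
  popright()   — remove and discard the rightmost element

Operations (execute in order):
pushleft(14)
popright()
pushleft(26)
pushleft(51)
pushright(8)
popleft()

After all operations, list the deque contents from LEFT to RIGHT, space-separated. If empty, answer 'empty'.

Answer: 26 8

Derivation:
pushleft(14): [14]
popright(): []
pushleft(26): [26]
pushleft(51): [51, 26]
pushright(8): [51, 26, 8]
popleft(): [26, 8]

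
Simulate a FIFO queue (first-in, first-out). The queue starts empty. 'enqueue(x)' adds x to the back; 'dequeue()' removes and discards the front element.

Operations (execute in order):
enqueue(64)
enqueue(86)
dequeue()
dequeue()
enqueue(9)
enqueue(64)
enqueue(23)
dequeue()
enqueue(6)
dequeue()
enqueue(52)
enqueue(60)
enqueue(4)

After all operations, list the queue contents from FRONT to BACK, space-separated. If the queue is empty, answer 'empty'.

Answer: 23 6 52 60 4

Derivation:
enqueue(64): [64]
enqueue(86): [64, 86]
dequeue(): [86]
dequeue(): []
enqueue(9): [9]
enqueue(64): [9, 64]
enqueue(23): [9, 64, 23]
dequeue(): [64, 23]
enqueue(6): [64, 23, 6]
dequeue(): [23, 6]
enqueue(52): [23, 6, 52]
enqueue(60): [23, 6, 52, 60]
enqueue(4): [23, 6, 52, 60, 4]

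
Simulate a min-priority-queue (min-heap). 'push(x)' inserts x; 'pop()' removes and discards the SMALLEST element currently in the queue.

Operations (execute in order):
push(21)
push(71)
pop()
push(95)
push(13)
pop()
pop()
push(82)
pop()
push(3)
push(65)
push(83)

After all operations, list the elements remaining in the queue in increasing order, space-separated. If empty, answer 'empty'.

push(21): heap contents = [21]
push(71): heap contents = [21, 71]
pop() → 21: heap contents = [71]
push(95): heap contents = [71, 95]
push(13): heap contents = [13, 71, 95]
pop() → 13: heap contents = [71, 95]
pop() → 71: heap contents = [95]
push(82): heap contents = [82, 95]
pop() → 82: heap contents = [95]
push(3): heap contents = [3, 95]
push(65): heap contents = [3, 65, 95]
push(83): heap contents = [3, 65, 83, 95]

Answer: 3 65 83 95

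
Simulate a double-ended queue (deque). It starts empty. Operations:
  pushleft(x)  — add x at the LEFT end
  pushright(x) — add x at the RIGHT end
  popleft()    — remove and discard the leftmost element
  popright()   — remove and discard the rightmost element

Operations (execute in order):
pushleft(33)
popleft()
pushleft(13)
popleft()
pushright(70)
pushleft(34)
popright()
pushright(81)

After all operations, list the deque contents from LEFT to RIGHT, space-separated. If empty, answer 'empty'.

Answer: 34 81

Derivation:
pushleft(33): [33]
popleft(): []
pushleft(13): [13]
popleft(): []
pushright(70): [70]
pushleft(34): [34, 70]
popright(): [34]
pushright(81): [34, 81]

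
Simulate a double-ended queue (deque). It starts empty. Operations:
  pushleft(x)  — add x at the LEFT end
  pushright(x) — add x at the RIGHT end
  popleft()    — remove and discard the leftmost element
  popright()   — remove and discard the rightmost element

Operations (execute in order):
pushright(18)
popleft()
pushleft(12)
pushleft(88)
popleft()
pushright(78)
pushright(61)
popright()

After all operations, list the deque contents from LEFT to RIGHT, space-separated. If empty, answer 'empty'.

pushright(18): [18]
popleft(): []
pushleft(12): [12]
pushleft(88): [88, 12]
popleft(): [12]
pushright(78): [12, 78]
pushright(61): [12, 78, 61]
popright(): [12, 78]

Answer: 12 78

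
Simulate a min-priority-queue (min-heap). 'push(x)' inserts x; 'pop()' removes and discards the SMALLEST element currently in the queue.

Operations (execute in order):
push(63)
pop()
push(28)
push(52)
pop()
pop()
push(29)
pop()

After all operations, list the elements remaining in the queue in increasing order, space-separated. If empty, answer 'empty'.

Answer: empty

Derivation:
push(63): heap contents = [63]
pop() → 63: heap contents = []
push(28): heap contents = [28]
push(52): heap contents = [28, 52]
pop() → 28: heap contents = [52]
pop() → 52: heap contents = []
push(29): heap contents = [29]
pop() → 29: heap contents = []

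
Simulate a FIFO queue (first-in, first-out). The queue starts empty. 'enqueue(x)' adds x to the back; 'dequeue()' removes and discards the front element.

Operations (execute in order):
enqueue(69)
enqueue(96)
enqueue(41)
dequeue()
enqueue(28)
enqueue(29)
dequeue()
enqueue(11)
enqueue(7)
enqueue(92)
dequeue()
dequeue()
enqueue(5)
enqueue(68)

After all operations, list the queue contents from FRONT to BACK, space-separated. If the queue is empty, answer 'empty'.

enqueue(69): [69]
enqueue(96): [69, 96]
enqueue(41): [69, 96, 41]
dequeue(): [96, 41]
enqueue(28): [96, 41, 28]
enqueue(29): [96, 41, 28, 29]
dequeue(): [41, 28, 29]
enqueue(11): [41, 28, 29, 11]
enqueue(7): [41, 28, 29, 11, 7]
enqueue(92): [41, 28, 29, 11, 7, 92]
dequeue(): [28, 29, 11, 7, 92]
dequeue(): [29, 11, 7, 92]
enqueue(5): [29, 11, 7, 92, 5]
enqueue(68): [29, 11, 7, 92, 5, 68]

Answer: 29 11 7 92 5 68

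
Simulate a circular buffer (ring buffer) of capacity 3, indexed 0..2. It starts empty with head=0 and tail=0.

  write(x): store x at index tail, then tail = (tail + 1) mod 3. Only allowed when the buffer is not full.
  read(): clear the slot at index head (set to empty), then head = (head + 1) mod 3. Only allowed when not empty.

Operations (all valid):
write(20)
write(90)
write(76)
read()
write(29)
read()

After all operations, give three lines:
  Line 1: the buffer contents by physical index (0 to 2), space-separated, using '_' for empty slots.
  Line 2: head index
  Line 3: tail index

write(20): buf=[20 _ _], head=0, tail=1, size=1
write(90): buf=[20 90 _], head=0, tail=2, size=2
write(76): buf=[20 90 76], head=0, tail=0, size=3
read(): buf=[_ 90 76], head=1, tail=0, size=2
write(29): buf=[29 90 76], head=1, tail=1, size=3
read(): buf=[29 _ 76], head=2, tail=1, size=2

Answer: 29 _ 76
2
1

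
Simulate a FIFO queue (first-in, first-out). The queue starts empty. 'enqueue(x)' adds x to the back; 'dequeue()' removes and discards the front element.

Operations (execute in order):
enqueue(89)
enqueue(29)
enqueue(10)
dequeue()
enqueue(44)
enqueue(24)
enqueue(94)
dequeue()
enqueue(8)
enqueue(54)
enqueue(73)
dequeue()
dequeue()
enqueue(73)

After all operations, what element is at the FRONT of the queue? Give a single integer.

Answer: 24

Derivation:
enqueue(89): queue = [89]
enqueue(29): queue = [89, 29]
enqueue(10): queue = [89, 29, 10]
dequeue(): queue = [29, 10]
enqueue(44): queue = [29, 10, 44]
enqueue(24): queue = [29, 10, 44, 24]
enqueue(94): queue = [29, 10, 44, 24, 94]
dequeue(): queue = [10, 44, 24, 94]
enqueue(8): queue = [10, 44, 24, 94, 8]
enqueue(54): queue = [10, 44, 24, 94, 8, 54]
enqueue(73): queue = [10, 44, 24, 94, 8, 54, 73]
dequeue(): queue = [44, 24, 94, 8, 54, 73]
dequeue(): queue = [24, 94, 8, 54, 73]
enqueue(73): queue = [24, 94, 8, 54, 73, 73]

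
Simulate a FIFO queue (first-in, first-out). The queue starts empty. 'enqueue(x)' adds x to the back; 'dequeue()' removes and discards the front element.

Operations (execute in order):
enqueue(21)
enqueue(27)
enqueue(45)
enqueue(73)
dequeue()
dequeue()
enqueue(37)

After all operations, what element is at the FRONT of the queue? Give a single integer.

Answer: 45

Derivation:
enqueue(21): queue = [21]
enqueue(27): queue = [21, 27]
enqueue(45): queue = [21, 27, 45]
enqueue(73): queue = [21, 27, 45, 73]
dequeue(): queue = [27, 45, 73]
dequeue(): queue = [45, 73]
enqueue(37): queue = [45, 73, 37]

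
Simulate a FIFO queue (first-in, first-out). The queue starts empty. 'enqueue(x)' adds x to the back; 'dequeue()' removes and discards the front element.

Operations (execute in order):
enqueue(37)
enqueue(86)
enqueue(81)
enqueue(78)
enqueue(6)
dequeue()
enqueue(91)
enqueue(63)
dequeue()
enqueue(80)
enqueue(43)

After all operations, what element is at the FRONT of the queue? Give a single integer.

enqueue(37): queue = [37]
enqueue(86): queue = [37, 86]
enqueue(81): queue = [37, 86, 81]
enqueue(78): queue = [37, 86, 81, 78]
enqueue(6): queue = [37, 86, 81, 78, 6]
dequeue(): queue = [86, 81, 78, 6]
enqueue(91): queue = [86, 81, 78, 6, 91]
enqueue(63): queue = [86, 81, 78, 6, 91, 63]
dequeue(): queue = [81, 78, 6, 91, 63]
enqueue(80): queue = [81, 78, 6, 91, 63, 80]
enqueue(43): queue = [81, 78, 6, 91, 63, 80, 43]

Answer: 81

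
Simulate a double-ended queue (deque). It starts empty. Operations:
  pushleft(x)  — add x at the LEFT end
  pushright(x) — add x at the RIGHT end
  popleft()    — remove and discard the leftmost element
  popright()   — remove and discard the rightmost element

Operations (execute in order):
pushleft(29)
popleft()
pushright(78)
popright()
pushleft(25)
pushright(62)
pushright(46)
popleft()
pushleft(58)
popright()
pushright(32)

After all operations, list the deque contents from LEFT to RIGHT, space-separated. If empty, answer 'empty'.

pushleft(29): [29]
popleft(): []
pushright(78): [78]
popright(): []
pushleft(25): [25]
pushright(62): [25, 62]
pushright(46): [25, 62, 46]
popleft(): [62, 46]
pushleft(58): [58, 62, 46]
popright(): [58, 62]
pushright(32): [58, 62, 32]

Answer: 58 62 32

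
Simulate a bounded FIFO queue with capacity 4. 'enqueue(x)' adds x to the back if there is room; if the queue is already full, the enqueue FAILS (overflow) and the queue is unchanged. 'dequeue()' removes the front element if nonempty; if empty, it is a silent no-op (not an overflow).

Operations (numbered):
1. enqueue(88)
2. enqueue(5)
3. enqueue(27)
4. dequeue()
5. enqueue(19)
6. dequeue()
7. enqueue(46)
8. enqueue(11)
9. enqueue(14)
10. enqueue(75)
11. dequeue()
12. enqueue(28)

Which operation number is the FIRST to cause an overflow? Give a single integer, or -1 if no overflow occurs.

1. enqueue(88): size=1
2. enqueue(5): size=2
3. enqueue(27): size=3
4. dequeue(): size=2
5. enqueue(19): size=3
6. dequeue(): size=2
7. enqueue(46): size=3
8. enqueue(11): size=4
9. enqueue(14): size=4=cap → OVERFLOW (fail)
10. enqueue(75): size=4=cap → OVERFLOW (fail)
11. dequeue(): size=3
12. enqueue(28): size=4

Answer: 9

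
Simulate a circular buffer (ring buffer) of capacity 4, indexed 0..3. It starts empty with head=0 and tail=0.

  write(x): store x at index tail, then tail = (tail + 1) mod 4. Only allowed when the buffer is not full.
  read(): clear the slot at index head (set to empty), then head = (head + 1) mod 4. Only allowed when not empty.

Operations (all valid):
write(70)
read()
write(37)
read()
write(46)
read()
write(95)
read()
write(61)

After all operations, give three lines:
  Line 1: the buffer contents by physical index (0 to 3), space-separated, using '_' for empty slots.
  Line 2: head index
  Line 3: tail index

write(70): buf=[70 _ _ _], head=0, tail=1, size=1
read(): buf=[_ _ _ _], head=1, tail=1, size=0
write(37): buf=[_ 37 _ _], head=1, tail=2, size=1
read(): buf=[_ _ _ _], head=2, tail=2, size=0
write(46): buf=[_ _ 46 _], head=2, tail=3, size=1
read(): buf=[_ _ _ _], head=3, tail=3, size=0
write(95): buf=[_ _ _ 95], head=3, tail=0, size=1
read(): buf=[_ _ _ _], head=0, tail=0, size=0
write(61): buf=[61 _ _ _], head=0, tail=1, size=1

Answer: 61 _ _ _
0
1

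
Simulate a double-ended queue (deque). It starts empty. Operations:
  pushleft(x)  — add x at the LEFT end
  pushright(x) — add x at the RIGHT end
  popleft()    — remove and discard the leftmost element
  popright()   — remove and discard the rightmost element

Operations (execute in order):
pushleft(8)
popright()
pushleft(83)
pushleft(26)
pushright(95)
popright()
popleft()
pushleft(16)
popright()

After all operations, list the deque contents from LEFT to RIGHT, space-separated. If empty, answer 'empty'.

pushleft(8): [8]
popright(): []
pushleft(83): [83]
pushleft(26): [26, 83]
pushright(95): [26, 83, 95]
popright(): [26, 83]
popleft(): [83]
pushleft(16): [16, 83]
popright(): [16]

Answer: 16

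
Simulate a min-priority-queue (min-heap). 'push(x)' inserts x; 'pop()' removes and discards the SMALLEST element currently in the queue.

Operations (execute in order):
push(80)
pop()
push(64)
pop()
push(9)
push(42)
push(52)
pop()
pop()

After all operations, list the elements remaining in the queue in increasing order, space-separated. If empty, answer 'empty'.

push(80): heap contents = [80]
pop() → 80: heap contents = []
push(64): heap contents = [64]
pop() → 64: heap contents = []
push(9): heap contents = [9]
push(42): heap contents = [9, 42]
push(52): heap contents = [9, 42, 52]
pop() → 9: heap contents = [42, 52]
pop() → 42: heap contents = [52]

Answer: 52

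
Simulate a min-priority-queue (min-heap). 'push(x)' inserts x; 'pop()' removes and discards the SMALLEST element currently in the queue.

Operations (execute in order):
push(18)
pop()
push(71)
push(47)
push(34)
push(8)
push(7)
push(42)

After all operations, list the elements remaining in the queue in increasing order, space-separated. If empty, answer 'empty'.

Answer: 7 8 34 42 47 71

Derivation:
push(18): heap contents = [18]
pop() → 18: heap contents = []
push(71): heap contents = [71]
push(47): heap contents = [47, 71]
push(34): heap contents = [34, 47, 71]
push(8): heap contents = [8, 34, 47, 71]
push(7): heap contents = [7, 8, 34, 47, 71]
push(42): heap contents = [7, 8, 34, 42, 47, 71]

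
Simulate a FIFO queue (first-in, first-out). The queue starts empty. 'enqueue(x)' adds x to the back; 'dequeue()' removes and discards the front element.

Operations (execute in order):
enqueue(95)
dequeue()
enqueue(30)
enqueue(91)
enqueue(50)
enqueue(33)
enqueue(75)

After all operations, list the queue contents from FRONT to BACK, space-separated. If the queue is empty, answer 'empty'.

enqueue(95): [95]
dequeue(): []
enqueue(30): [30]
enqueue(91): [30, 91]
enqueue(50): [30, 91, 50]
enqueue(33): [30, 91, 50, 33]
enqueue(75): [30, 91, 50, 33, 75]

Answer: 30 91 50 33 75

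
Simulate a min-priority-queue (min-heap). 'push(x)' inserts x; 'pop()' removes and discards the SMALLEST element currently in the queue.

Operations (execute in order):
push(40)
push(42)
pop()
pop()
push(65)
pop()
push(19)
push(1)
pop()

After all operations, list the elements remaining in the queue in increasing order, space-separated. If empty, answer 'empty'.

Answer: 19

Derivation:
push(40): heap contents = [40]
push(42): heap contents = [40, 42]
pop() → 40: heap contents = [42]
pop() → 42: heap contents = []
push(65): heap contents = [65]
pop() → 65: heap contents = []
push(19): heap contents = [19]
push(1): heap contents = [1, 19]
pop() → 1: heap contents = [19]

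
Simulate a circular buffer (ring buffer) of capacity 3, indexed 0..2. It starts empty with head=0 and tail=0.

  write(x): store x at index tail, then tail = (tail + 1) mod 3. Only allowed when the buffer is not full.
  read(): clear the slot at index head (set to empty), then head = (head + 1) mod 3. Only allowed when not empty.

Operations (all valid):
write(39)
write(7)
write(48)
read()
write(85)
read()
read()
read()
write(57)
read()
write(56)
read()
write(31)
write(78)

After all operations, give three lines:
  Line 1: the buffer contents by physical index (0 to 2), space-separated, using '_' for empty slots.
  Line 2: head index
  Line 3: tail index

write(39): buf=[39 _ _], head=0, tail=1, size=1
write(7): buf=[39 7 _], head=0, tail=2, size=2
write(48): buf=[39 7 48], head=0, tail=0, size=3
read(): buf=[_ 7 48], head=1, tail=0, size=2
write(85): buf=[85 7 48], head=1, tail=1, size=3
read(): buf=[85 _ 48], head=2, tail=1, size=2
read(): buf=[85 _ _], head=0, tail=1, size=1
read(): buf=[_ _ _], head=1, tail=1, size=0
write(57): buf=[_ 57 _], head=1, tail=2, size=1
read(): buf=[_ _ _], head=2, tail=2, size=0
write(56): buf=[_ _ 56], head=2, tail=0, size=1
read(): buf=[_ _ _], head=0, tail=0, size=0
write(31): buf=[31 _ _], head=0, tail=1, size=1
write(78): buf=[31 78 _], head=0, tail=2, size=2

Answer: 31 78 _
0
2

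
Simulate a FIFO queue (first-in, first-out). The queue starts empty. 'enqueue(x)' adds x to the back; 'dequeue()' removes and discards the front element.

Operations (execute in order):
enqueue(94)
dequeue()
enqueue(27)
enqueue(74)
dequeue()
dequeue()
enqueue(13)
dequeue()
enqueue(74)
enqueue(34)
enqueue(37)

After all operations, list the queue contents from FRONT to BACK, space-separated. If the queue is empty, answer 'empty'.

Answer: 74 34 37

Derivation:
enqueue(94): [94]
dequeue(): []
enqueue(27): [27]
enqueue(74): [27, 74]
dequeue(): [74]
dequeue(): []
enqueue(13): [13]
dequeue(): []
enqueue(74): [74]
enqueue(34): [74, 34]
enqueue(37): [74, 34, 37]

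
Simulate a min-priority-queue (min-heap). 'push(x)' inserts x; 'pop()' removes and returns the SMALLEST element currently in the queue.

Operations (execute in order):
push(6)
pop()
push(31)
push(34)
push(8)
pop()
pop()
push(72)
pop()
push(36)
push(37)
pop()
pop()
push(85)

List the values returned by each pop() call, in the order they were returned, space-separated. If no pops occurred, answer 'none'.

Answer: 6 8 31 34 36 37

Derivation:
push(6): heap contents = [6]
pop() → 6: heap contents = []
push(31): heap contents = [31]
push(34): heap contents = [31, 34]
push(8): heap contents = [8, 31, 34]
pop() → 8: heap contents = [31, 34]
pop() → 31: heap contents = [34]
push(72): heap contents = [34, 72]
pop() → 34: heap contents = [72]
push(36): heap contents = [36, 72]
push(37): heap contents = [36, 37, 72]
pop() → 36: heap contents = [37, 72]
pop() → 37: heap contents = [72]
push(85): heap contents = [72, 85]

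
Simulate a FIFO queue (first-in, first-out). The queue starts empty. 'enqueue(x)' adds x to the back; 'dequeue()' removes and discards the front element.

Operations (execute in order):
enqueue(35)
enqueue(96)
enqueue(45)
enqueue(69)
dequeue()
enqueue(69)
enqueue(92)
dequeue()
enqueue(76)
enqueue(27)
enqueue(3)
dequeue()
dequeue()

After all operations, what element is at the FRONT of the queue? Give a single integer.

enqueue(35): queue = [35]
enqueue(96): queue = [35, 96]
enqueue(45): queue = [35, 96, 45]
enqueue(69): queue = [35, 96, 45, 69]
dequeue(): queue = [96, 45, 69]
enqueue(69): queue = [96, 45, 69, 69]
enqueue(92): queue = [96, 45, 69, 69, 92]
dequeue(): queue = [45, 69, 69, 92]
enqueue(76): queue = [45, 69, 69, 92, 76]
enqueue(27): queue = [45, 69, 69, 92, 76, 27]
enqueue(3): queue = [45, 69, 69, 92, 76, 27, 3]
dequeue(): queue = [69, 69, 92, 76, 27, 3]
dequeue(): queue = [69, 92, 76, 27, 3]

Answer: 69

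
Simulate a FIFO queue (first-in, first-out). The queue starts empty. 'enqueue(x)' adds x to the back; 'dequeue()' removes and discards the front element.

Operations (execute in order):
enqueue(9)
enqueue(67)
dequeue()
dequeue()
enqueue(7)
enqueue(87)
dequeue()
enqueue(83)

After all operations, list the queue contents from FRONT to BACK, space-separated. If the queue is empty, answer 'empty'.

enqueue(9): [9]
enqueue(67): [9, 67]
dequeue(): [67]
dequeue(): []
enqueue(7): [7]
enqueue(87): [7, 87]
dequeue(): [87]
enqueue(83): [87, 83]

Answer: 87 83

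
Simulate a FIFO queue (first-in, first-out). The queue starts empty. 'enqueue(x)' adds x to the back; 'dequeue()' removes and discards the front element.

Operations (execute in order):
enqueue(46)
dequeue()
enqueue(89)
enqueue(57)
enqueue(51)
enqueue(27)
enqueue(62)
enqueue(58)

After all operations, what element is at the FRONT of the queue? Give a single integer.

Answer: 89

Derivation:
enqueue(46): queue = [46]
dequeue(): queue = []
enqueue(89): queue = [89]
enqueue(57): queue = [89, 57]
enqueue(51): queue = [89, 57, 51]
enqueue(27): queue = [89, 57, 51, 27]
enqueue(62): queue = [89, 57, 51, 27, 62]
enqueue(58): queue = [89, 57, 51, 27, 62, 58]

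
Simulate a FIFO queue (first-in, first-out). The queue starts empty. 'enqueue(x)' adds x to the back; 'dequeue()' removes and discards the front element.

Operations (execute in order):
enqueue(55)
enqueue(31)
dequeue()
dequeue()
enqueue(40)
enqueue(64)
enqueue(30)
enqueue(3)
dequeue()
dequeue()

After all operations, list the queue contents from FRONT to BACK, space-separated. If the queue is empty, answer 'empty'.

Answer: 30 3

Derivation:
enqueue(55): [55]
enqueue(31): [55, 31]
dequeue(): [31]
dequeue(): []
enqueue(40): [40]
enqueue(64): [40, 64]
enqueue(30): [40, 64, 30]
enqueue(3): [40, 64, 30, 3]
dequeue(): [64, 30, 3]
dequeue(): [30, 3]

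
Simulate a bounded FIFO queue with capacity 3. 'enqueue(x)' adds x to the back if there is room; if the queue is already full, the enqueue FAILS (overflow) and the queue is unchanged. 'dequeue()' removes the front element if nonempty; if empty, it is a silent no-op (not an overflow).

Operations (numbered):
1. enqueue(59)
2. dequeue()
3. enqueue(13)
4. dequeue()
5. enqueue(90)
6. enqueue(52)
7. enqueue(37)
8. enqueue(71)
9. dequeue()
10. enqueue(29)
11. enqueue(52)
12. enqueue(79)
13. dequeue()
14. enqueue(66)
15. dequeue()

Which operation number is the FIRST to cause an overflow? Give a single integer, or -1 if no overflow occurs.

1. enqueue(59): size=1
2. dequeue(): size=0
3. enqueue(13): size=1
4. dequeue(): size=0
5. enqueue(90): size=1
6. enqueue(52): size=2
7. enqueue(37): size=3
8. enqueue(71): size=3=cap → OVERFLOW (fail)
9. dequeue(): size=2
10. enqueue(29): size=3
11. enqueue(52): size=3=cap → OVERFLOW (fail)
12. enqueue(79): size=3=cap → OVERFLOW (fail)
13. dequeue(): size=2
14. enqueue(66): size=3
15. dequeue(): size=2

Answer: 8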